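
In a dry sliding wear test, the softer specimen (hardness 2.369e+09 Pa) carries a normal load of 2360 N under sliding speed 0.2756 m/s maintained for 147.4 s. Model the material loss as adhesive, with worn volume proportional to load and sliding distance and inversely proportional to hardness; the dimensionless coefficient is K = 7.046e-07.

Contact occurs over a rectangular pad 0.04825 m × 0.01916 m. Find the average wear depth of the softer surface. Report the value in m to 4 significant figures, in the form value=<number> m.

Intermediates are shown rounded; each operation carries full float precision, and one final rounding to four significant figures.
Sliding distance L = v·t = 0.2756 m/s × 147.4 s = 40.62 m.
Contact area A = 0.04825 m × 0.01916 m = 9.245e-04 m².
Collected in SI base units: W = 2360 N, H = 2.369e+09 Pa, K = 7.046e-07.
Wear volume V = K·W·L/H = 7.046e-07 · 2360 · 40.62 / 2.369e+09 = 2.851e-11 m³.
Mean wear depth h = V/A = 2.851e-11 / 9.245e-04 = 3.084e-08 m.

value=3.084e-08 m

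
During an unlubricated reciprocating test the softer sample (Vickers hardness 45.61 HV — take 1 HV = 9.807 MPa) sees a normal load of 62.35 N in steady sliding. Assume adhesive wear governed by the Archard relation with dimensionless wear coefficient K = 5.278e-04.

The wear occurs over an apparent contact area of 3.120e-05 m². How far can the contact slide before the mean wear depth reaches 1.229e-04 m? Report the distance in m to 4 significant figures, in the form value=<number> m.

value=52.12 m

Intermediates are shown rounded. All arithmetic runs at exact precision. Rounded once at the end, at 4 significant digits.
Convert: Hardness H = 45.61 HV × 9.807 MPa/HV = 447.3 MPa = 4.473e+08 Pa.
In SI base units, W = 62.35 N, H = 4.473e+08 Pa, K = 5.278e-04.
At the depth limit, V_lim = h_lim·A = 1.229e-04 · 3.120e-05 = 3.834e-09 m³.
Inverting, life L = V_lim·H/(K·W) = 3.834e-09 · 4.473e+08 / (5.278e-04 · 62.35) = 52.12 m.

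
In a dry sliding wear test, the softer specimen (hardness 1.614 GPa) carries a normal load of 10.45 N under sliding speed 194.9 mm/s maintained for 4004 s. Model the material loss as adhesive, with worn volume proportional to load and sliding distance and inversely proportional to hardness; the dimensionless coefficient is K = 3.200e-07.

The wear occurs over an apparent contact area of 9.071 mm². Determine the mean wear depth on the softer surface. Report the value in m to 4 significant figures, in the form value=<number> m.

value=1.782e-07 m

Intermediate values are printed rounded — all arithmetic carries full precision, and one last rounding: 4 significant figures.
Convert: Sliding speed v = 194.9 mm/s = 0.1949 m/s. Distance L = v·t = 0.1949 m/s × 4004 s = 780.4 m.
Convert: Hardness H = 1.614 GPa = 1.614e+09 Pa.
Convert: Contact area A = 9.071 mm² = 9.071e-06 m².
In SI base units, W = 10.45 N, H = 1.614e+09 Pa, K = 3.200e-07.
The Archard volume V = K·W·L/H = 3.200e-07 · 10.45 · 780.4 / 1.614e+09 = 1.617e-12 m³.
Average depth h = V/A = 1.617e-12 / 9.071e-06 = 1.782e-07 m.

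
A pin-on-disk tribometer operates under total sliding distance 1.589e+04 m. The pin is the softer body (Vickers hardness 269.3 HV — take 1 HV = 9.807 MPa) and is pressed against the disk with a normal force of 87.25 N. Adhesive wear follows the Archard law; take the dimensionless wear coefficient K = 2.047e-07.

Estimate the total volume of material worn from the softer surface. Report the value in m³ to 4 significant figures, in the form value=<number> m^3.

value=1.075e-10 m^3

Intermediates appear rounded — the computation carries full precision — rounded just once: four significant digits.
Hardness H = 269.3 HV × 9.807 MPa/HV = 2641 MPa = 2.641e+09 Pa.
In SI base units, W = 87.25 N, H = 2.641e+09 Pa, K = 2.047e-07.
The Archard volume V = K·W·L/H = 2.047e-07 · 87.25 · 1.589e+04 / 2.641e+09 = 1.075e-10 m³.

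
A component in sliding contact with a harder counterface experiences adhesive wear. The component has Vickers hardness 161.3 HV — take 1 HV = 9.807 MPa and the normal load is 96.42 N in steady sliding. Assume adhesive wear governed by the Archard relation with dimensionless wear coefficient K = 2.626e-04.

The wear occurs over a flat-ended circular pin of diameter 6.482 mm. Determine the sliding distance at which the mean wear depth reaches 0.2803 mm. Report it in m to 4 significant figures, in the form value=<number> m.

Intermediates are shown rounded — all working math carries full precision — rounded just once: four significant figures.
Hardness H = 161.3 HV × 9.807 MPa/HV = 1582 MPa = 1.582e+09 Pa.
Pin diameter d = 6.482 mm = 0.006482 m. Contact area A = π·d²/4 = π·(0.006482 m)²/4 = 3.300e-05 m².
Depth limit h_lim = 0.2803 mm = 2.803e-04 m.
SI base units throughout: W = 96.42 N, H = 1.582e+09 Pa, K = 2.626e-04.
At the depth limit, V_lim = h_lim·A = 2.803e-04 · 3.300e-05 = 9.250e-09 m³.
So the life L = V_lim·H/(K·W) = 9.250e-09 · 1.582e+09 / (2.626e-04 · 96.42) = 577.9 m.

value=577.9 m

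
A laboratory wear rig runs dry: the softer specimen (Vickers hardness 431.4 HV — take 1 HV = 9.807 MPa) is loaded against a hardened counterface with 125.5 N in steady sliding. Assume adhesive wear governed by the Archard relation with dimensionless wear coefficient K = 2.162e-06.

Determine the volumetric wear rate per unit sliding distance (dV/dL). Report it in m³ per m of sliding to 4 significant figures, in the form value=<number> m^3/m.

value=6.413e-14 m^3/m

The computation maintains full float precision; intermediate values are printed rounded, and one final rounding to four significant figures.
Hardness H = 431.4 HV × 9.807 MPa/HV = 4231 MPa = 4.231e+09 Pa.
Restated in SI base units: W = 125.5 N, H = 4.231e+09 Pa, K = 2.162e-06.
Rate of wear dV/dL = K·W/H (no L dependence): 2.162e-06 · 125.5 / 4.231e+09 = 6.413e-14 m³/m.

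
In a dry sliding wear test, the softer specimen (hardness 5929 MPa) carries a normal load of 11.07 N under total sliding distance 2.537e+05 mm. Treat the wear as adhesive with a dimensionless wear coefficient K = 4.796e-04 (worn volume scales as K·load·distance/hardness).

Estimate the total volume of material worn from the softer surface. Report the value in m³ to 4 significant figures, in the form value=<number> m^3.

Intermediate values are shown rounded. Every step runs at full float precision; a single final rounding, at four significant digits.
Total distance L = 2.537e+05 mm = 253.7 m.
Hardness H = 5929 MPa = 5.929e+09 Pa.
In SI base units, W = 11.07 N, H = 5.929e+09 Pa, K = 4.796e-04.
Wear volume V = K·W·L/H = 4.796e-04 · 11.07 · 253.7 / 5.929e+09 = 2.272e-10 m³.

value=2.272e-10 m^3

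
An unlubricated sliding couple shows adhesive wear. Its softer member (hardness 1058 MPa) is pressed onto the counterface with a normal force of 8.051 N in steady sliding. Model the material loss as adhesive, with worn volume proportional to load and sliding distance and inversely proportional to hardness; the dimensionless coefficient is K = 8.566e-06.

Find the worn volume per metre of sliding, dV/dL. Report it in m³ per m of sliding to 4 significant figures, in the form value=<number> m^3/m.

value=6.518e-14 m^3/m

All arithmetic carries exact precision, and displayed values are rounded; a lone final rounding: 4 significant figures.
Hardness H = 1058 MPa = 1.058e+09 Pa.
Restated in SI base units: W = 8.051 N, H = 1.058e+09 Pa, K = 8.566e-06.
Sliding wear rate dV/dL = K·W/H: 8.566e-06 · 8.051 / 1.058e+09 = 6.518e-14 m³/m.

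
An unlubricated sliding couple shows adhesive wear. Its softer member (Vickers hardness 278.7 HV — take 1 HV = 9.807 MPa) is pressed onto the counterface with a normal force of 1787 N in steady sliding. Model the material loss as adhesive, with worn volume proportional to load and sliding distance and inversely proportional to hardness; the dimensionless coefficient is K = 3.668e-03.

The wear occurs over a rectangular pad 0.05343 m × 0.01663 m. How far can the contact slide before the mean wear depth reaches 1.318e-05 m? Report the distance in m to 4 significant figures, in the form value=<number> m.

Each operation holds full precision. Intermediates are shown rounded — a single final rounding, at four significant digits.
Hardness H = 278.7 HV × 9.807 MPa/HV = 2733 MPa = 2.733e+09 Pa.
Contact area A = 0.05343 m × 0.01663 m = 8.885e-04 m².
As SI base values: W = 1787 N, H = 2.733e+09 Pa, K = 3.668e-03.
At the depth limit, V_lim = h_lim·A = 1.318e-05 · 8.885e-04 = 1.171e-08 m³.
Sliding life L = V_lim·H/(K·W) = 1.171e-08 · 2.733e+09 / (3.668e-03 · 1787) = 4.883 m.

value=4.883 m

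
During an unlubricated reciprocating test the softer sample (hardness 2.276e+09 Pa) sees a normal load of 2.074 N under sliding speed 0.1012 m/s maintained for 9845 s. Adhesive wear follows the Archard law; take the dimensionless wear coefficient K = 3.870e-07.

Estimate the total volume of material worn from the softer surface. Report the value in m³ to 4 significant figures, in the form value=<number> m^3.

Every step carries full float precision — intermediates are shown rounded — a single final rounding, at four significant digits.
Distance covered L = v·t = 0.1012 m/s × 9845 s = 996.3 m.
In SI base units, W = 2.074 N, H = 2.276e+09 Pa, K = 3.870e-07.
Worn volume V = K·W·L/H = 3.870e-07 · 2.074 · 996.3 / 2.276e+09 = 3.514e-13 m³.

value=3.514e-13 m^3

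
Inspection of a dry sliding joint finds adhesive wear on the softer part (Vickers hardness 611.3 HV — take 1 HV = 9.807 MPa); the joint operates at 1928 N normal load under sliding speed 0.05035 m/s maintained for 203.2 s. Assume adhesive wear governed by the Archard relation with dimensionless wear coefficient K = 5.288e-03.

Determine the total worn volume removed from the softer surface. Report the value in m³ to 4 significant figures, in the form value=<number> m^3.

All working math keeps full precision — intermediates are printed rounded. Rounded once at the end to four significant digits.
Convert: Sliding distance L = v·t = 0.05035 m/s × 203.2 s = 10.23 m.
Convert: Hardness H = 611.3 HV × 9.807 MPa/HV = 5995 MPa = 5.995e+09 Pa.
In SI base units: W = 1928 N, H = 5.995e+09 Pa, K = 5.288e-03.
Volume removed: V = K·W·L/H = 5.288e-03 · 1928 · 10.23 / 5.995e+09 = 1.740e-08 m³.

value=1.740e-08 m^3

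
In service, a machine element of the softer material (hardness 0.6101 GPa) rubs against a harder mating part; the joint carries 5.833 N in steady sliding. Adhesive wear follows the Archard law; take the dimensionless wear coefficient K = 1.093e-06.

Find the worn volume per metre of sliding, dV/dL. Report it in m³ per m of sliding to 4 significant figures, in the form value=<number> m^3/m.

value=1.045e-14 m^3/m

Intermediate values are displayed rounded, and all working math runs at full float precision, and one last rounding: 4 significant figures.
Hardness H = 0.6101 GPa = 6.101e+08 Pa.
Expressed in SI base units: W = 5.833 N, H = 6.101e+08 Pa, K = 1.093e-06.
Volumetric rate dV/dL = K·W/H (independent of L): 1.093e-06 · 5.833 / 6.101e+08 = 1.045e-14 m³/m.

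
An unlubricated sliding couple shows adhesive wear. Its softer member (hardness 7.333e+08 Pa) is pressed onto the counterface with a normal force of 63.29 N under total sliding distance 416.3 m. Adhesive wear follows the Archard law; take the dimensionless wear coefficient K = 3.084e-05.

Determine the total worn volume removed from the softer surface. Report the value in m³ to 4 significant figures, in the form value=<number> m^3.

Intermediates appear rounded. All working math holds exact precision — one last rounding: four significant digits.
Working in SI base units: W = 63.29 N, H = 7.333e+08 Pa, K = 3.084e-05.
Apply Archard: V = K·W·L/H = 3.084e-05 · 63.29 · 416.3 / 7.333e+08 = 1.108e-09 m³.

value=1.108e-09 m^3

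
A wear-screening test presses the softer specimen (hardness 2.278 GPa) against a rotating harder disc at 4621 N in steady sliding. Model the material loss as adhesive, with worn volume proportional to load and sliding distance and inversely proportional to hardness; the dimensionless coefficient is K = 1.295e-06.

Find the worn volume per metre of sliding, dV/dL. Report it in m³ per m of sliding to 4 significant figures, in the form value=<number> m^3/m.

The algebra runs at full precision. Intermediate values are printed rounded — rounded once at the end, at 4 significant digits.
Convert: Hardness H = 2.278 GPa = 2.278e+09 Pa.
SI base units throughout: W = 4621 N, H = 2.278e+09 Pa, K = 1.295e-06.
Rate of wear dV/dL = K·W/H (no L dependence): 1.295e-06 · 4621 / 2.278e+09 = 2.627e-12 m³/m.

value=2.627e-12 m^3/m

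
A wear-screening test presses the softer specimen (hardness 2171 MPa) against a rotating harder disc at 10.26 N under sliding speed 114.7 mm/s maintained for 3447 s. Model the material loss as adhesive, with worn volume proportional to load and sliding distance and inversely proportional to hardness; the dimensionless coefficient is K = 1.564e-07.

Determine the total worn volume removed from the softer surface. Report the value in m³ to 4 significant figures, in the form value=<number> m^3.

value=2.922e-13 m^3

Intermediate values are printed rounded. All arithmetic runs at full precision, and rounded just once to 4 significant figures.
Sliding speed v = 114.7 mm/s = 0.1147 m/s. Path length L = v·t = 0.1147 m/s × 3447 s = 395.4 m.
Hardness H = 2171 MPa = 2.171e+09 Pa.
Collected in SI base units: W = 10.26 N, H = 2.171e+09 Pa, K = 1.564e-07.
The Archard volume V = K·W·L/H = 1.564e-07 · 10.26 · 395.4 / 2.171e+09 = 2.922e-13 m³.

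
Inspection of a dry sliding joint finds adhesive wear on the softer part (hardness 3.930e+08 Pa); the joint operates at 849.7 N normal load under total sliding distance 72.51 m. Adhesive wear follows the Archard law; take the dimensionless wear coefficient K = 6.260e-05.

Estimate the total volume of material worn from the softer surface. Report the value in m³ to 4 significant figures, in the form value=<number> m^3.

value=9.814e-09 m^3

The intermediates are displayed rounded, and every step runs at exact precision; one final rounding to four significant digits.
SI base units throughout: W = 849.7 N, H = 3.930e+08 Pa, K = 6.260e-05.
The Archard volume V = K·W·L/H = 6.260e-05 · 849.7 · 72.51 / 3.930e+08 = 9.814e-09 m³.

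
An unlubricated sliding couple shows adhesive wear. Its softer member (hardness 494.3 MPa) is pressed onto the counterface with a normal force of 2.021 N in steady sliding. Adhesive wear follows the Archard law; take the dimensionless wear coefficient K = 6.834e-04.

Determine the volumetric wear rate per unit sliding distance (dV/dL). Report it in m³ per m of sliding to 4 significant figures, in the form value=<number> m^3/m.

value=2.794e-12 m^3/m

All arithmetic keeps exact precision, and printed values are rounded, and a lone final rounding, at 4 significant figures.
Convert: Hardness H = 494.3 MPa = 4.943e+08 Pa.
In SI base units: W = 2.021 N, H = 4.943e+08 Pa, K = 6.834e-04.
The wear rate dV/dL = K·W/H (no L dependence): 6.834e-04 · 2.021 / 4.943e+08 = 2.794e-12 m³/m.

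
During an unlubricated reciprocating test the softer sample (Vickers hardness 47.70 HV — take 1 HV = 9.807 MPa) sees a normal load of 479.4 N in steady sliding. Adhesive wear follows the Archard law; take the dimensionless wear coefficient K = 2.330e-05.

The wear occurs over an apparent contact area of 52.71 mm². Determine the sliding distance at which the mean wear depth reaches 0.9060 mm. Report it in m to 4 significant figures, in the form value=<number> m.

value=2000 m

Intermediates appear rounded — every step runs at full float precision; a lone final rounding, at 4 significant figures.
Hardness H = 47.70 HV × 9.807 MPa/HV = 467.8 MPa = 4.678e+08 Pa.
Contact area A = 52.71 mm² = 5.271e-05 m².
Depth limit h_lim = 0.9060 mm = 9.060e-04 m.
Working in SI base units: W = 479.4 N, H = 4.678e+08 Pa, K = 2.330e-05.
Volume at the limit: V_lim = h_lim·A = 9.060e-04 · 5.271e-05 = 4.776e-08 m³.
Life L = V_lim·H/(K·W) = 4.776e-08 · 4.678e+08 / (2.330e-05 · 479.4) = 2000 m.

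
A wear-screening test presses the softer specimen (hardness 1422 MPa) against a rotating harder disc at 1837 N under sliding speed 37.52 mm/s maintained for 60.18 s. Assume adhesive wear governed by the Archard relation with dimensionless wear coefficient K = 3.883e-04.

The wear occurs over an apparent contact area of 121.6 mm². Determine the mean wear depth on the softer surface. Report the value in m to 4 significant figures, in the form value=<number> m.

value=9.314e-06 m

Every step carries exact precision, and the intermediates appear rounded, and rounded just once, at 4 significant digits.
Sliding speed v = 37.52 mm/s = 0.03752 m/s. Sliding distance L = v·t = 0.03752 m/s × 60.18 s = 2.258 m.
Hardness H = 1422 MPa = 1.422e+09 Pa.
Contact area A = 121.6 mm² = 1.216e-04 m².
In SI base units: W = 1837 N, H = 1.422e+09 Pa, K = 3.883e-04.
The Archard volume V = K·W·L/H = 3.883e-04 · 1837 · 2.258 / 1.422e+09 = 1.133e-09 m³.
Depth of wear h = V/A = 1.133e-09 / 1.216e-04 = 9.314e-06 m.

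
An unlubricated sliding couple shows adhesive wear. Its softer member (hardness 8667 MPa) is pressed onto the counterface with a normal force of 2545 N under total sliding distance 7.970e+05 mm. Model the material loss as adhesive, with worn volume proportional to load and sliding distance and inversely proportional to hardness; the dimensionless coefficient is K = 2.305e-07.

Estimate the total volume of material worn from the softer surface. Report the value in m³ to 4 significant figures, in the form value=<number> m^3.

Intermediates are displayed rounded, and all working math runs at full precision, and a lone final rounding, at 4 significant digits.
Convert: Path length L = 7.970e+05 mm = 797.0 m.
Convert: Hardness H = 8667 MPa = 8.667e+09 Pa.
In SI base units, W = 2545 N, H = 8.667e+09 Pa, K = 2.305e-07.
Worn volume V = K·W·L/H = 2.305e-07 · 2545 · 797.0 / 8.667e+09 = 5.394e-11 m³.

value=5.394e-11 m^3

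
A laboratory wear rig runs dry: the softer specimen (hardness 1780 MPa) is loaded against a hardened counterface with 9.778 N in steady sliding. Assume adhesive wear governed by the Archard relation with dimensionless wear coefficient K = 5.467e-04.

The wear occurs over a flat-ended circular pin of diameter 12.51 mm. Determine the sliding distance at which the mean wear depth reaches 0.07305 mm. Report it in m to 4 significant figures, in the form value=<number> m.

Every step runs at exact precision; intermediate values are displayed rounded — rounded just once, at four significant figures.
Hardness H = 1780 MPa = 1.780e+09 Pa.
Pin diameter d = 12.51 mm = 0.01251 m. Contact area A = π·d²/4 = π·(0.01251 m)²/4 = 1.229e-04 m².
Depth limit h_lim = 0.07305 mm = 7.305e-05 m.
In SI base units: W = 9.778 N, H = 1.780e+09 Pa, K = 5.467e-04.
Permissible volume V_lim = h_lim·A = 7.305e-05 · 1.229e-04 = 8.979e-09 m³.
Sliding life L = V_lim·H/(K·W) = 8.979e-09 · 1.780e+09 / (5.467e-04 · 9.778) = 2990 m.

value=2990 m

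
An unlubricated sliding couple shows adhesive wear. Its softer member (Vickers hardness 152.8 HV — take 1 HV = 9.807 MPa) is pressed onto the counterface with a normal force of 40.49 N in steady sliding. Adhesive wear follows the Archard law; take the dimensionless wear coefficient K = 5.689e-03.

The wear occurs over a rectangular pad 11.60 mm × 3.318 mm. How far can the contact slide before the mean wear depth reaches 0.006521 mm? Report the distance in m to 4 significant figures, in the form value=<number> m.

value=1.633 m

The algebra keeps full precision, and intermediate values are shown rounded; rounded just once to 4 significant digits.
Convert: Hardness H = 152.8 HV × 9.807 MPa/HV = 1499 MPa = 1.499e+09 Pa.
Convert: Pad sides 11.60 mm × 3.318 mm = 0.01160 m × 0.003318 m. Contact area A = 0.01160 m × 0.003318 m = 3.849e-05 m².
Convert: Depth limit h_lim = 0.006521 mm = 6.521e-06 m.
SI base units throughout: W = 40.49 N, H = 1.499e+09 Pa, K = 5.689e-03.
At the depth limit, V_lim = h_lim·A = 6.521e-06 · 3.849e-05 = 2.510e-10 m³.
Life L = V_lim·H/(K·W) = 2.510e-10 · 1.499e+09 / (5.689e-03 · 40.49) = 1.633 m.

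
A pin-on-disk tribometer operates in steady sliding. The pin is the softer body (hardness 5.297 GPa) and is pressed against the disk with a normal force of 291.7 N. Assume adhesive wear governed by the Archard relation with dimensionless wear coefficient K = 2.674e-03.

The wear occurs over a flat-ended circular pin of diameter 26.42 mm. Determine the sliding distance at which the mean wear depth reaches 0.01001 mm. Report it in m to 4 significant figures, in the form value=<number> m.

Intermediates are displayed rounded, and the computation carries full precision. Rounded once at the end, at 4 significant digits.
Convert: Hardness H = 5.297 GPa = 5.297e+09 Pa.
Convert: Pin diameter d = 26.42 mm = 0.02642 m. Contact area A = π·d²/4 = π·(0.02642 m)²/4 = 5.482e-04 m².
Convert: Depth limit h_lim = 0.01001 mm = 1.001e-05 m.
Expressed in SI base units: W = 291.7 N, H = 5.297e+09 Pa, K = 2.674e-03.
Allowed volume V_lim = h_lim·A = 1.001e-05 · 5.482e-04 = 5.488e-09 m³.
Inverting, life L = V_lim·H/(K·W) = 5.488e-09 · 5.297e+09 / (2.674e-03 · 291.7) = 37.27 m.

value=37.27 m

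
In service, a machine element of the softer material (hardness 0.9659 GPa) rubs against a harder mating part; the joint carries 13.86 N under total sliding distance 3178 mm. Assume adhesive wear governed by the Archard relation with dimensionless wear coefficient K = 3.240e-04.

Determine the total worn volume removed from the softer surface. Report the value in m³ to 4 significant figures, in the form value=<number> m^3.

value=1.478e-11 m^3

Each operation holds exact precision. The intermediates are printed rounded. Rounded once at the end to 4 significant figures.
Convert: Sliding distance L = 3178 mm = 3.178 m.
Convert: Hardness H = 0.9659 GPa = 9.659e+08 Pa.
In SI base units: W = 13.86 N, H = 9.659e+08 Pa, K = 3.240e-04.
Apply Archard: V = K·W·L/H = 3.240e-04 · 13.86 · 3.178 / 9.659e+08 = 1.478e-11 m³.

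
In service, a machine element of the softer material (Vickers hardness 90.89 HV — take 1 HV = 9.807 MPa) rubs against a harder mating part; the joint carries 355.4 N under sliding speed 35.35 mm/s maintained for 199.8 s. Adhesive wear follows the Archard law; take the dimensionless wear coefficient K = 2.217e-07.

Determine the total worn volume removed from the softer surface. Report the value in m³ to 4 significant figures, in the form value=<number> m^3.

Shown intermediates are rounded. All arithmetic runs at exact precision; a single final rounding: four significant digits.
Convert: Sliding speed v = 35.35 mm/s = 0.03535 m/s. Sliding distance L = v·t = 0.03535 m/s × 199.8 s = 7.063 m.
Convert: Hardness H = 90.89 HV × 9.807 MPa/HV = 891.4 MPa = 8.914e+08 Pa.
Working in SI base units: W = 355.4 N, H = 8.914e+08 Pa, K = 2.217e-07.
Apply Archard: V = K·W·L/H = 2.217e-07 · 355.4 · 7.063 / 8.914e+08 = 6.243e-13 m³.

value=6.243e-13 m^3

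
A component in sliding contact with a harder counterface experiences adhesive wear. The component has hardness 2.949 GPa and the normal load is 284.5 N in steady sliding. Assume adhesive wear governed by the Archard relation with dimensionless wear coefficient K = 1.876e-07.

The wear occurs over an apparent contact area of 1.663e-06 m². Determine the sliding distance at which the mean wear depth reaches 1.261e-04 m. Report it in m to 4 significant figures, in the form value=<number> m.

The computation carries full float precision — intermediate values are displayed rounded — one final rounding, at 4 significant figures.
Hardness H = 2.949 GPa = 2.949e+09 Pa.
SI base units throughout: W = 284.5 N, H = 2.949e+09 Pa, K = 1.876e-07.
Allowed volume V_lim = h_lim·A = 1.261e-04 · 1.663e-06 = 2.097e-10 m³.
Sliding life L = V_lim·H/(K·W) = 2.097e-10 · 2.949e+09 / (1.876e-07 · 284.5) = 1.159e+04 m.

value=1.159e+04 m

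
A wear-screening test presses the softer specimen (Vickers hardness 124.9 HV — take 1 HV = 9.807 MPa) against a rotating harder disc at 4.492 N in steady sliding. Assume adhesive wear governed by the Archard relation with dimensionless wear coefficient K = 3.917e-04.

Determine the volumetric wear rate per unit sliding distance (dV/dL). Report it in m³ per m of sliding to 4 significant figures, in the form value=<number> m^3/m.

Intermediate values appear rounded. All working math carries exact precision. Rounded just once, at 4 significant digits.
Convert: Hardness H = 124.9 HV × 9.807 MPa/HV = 1225 MPa = 1.225e+09 Pa.
Restated in SI base units: W = 4.492 N, H = 1.225e+09 Pa, K = 3.917e-04.
Sliding wear rate dV/dL = K·W/H: 3.917e-04 · 4.492 / 1.225e+09 = 1.436e-12 m³/m.

value=1.436e-12 m^3/m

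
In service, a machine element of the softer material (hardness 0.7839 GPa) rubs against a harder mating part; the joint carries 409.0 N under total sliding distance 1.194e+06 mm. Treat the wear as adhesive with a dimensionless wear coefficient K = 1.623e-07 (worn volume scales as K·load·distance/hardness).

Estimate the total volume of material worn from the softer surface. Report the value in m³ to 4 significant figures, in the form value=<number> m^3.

Every step runs at exact precision — intermediates are displayed rounded; one final rounding to 4 significant digits.
Distance L = 1.194e+06 mm = 1194 m.
Hardness H = 0.7839 GPa = 7.839e+08 Pa.
Expressed in SI base units: W = 409.0 N, H = 7.839e+08 Pa, K = 1.623e-07.
Apply Archard: V = K·W·L/H = 1.623e-07 · 409.0 · 1194 / 7.839e+08 = 1.011e-10 m³.

value=1.011e-10 m^3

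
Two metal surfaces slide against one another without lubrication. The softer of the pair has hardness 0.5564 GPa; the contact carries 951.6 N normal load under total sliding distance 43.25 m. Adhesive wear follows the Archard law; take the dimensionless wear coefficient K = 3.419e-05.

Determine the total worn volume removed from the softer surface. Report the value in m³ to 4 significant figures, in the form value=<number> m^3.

Intermediates are printed rounded, and the computation holds full float precision, and a lone final rounding, at 4 significant digits.
Hardness H = 0.5564 GPa = 5.564e+08 Pa.
In SI base units, W = 951.6 N, H = 5.564e+08 Pa, K = 3.419e-05.
By Archard's law, V = K·W·L/H = 3.419e-05 · 951.6 · 43.25 / 5.564e+08 = 2.529e-09 m³.

value=2.529e-09 m^3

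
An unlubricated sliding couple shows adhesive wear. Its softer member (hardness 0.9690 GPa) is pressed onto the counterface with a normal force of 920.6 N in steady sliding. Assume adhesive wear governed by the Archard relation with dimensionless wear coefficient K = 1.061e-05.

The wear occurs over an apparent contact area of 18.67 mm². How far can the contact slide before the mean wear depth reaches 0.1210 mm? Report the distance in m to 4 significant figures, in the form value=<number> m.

value=224.1 m

Quoted intermediates are rounded — each operation carries full float precision, and rounded once at the end to 4 significant figures.
Hardness H = 0.9690 GPa = 9.690e+08 Pa.
Contact area A = 18.67 mm² = 1.867e-05 m².
Depth limit h_lim = 0.1210 mm = 1.210e-04 m.
As SI base values: W = 920.6 N, H = 9.690e+08 Pa, K = 1.061e-05.
Permissible volume V_lim = h_lim·A = 1.210e-04 · 1.867e-05 = 2.259e-09 m³.
Inverting, life L = V_lim·H/(K·W) = 2.259e-09 · 9.690e+08 / (1.061e-05 · 920.6) = 224.1 m.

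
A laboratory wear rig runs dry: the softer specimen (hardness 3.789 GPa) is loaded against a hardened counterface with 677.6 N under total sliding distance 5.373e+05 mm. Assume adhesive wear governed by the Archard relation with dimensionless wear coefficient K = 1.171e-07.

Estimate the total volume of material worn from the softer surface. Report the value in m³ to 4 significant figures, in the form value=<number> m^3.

value=1.125e-11 m^3

Every step holds full float precision. Intermediate values are displayed rounded — one last rounding, at 4 significant digits.
Convert: Sliding distance L = 5.373e+05 mm = 537.3 m.
Convert: Hardness H = 3.789 GPa = 3.789e+09 Pa.
Working in SI base units: W = 677.6 N, H = 3.789e+09 Pa, K = 1.171e-07.
By Archard's law, V = K·W·L/H = 1.171e-07 · 677.6 · 537.3 / 3.789e+09 = 1.125e-11 m³.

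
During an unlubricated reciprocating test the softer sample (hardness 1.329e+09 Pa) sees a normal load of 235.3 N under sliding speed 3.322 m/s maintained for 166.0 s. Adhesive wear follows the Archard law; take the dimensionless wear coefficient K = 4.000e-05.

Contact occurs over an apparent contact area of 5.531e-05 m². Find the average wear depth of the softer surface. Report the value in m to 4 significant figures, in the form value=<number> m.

Every step maintains exact precision — shown intermediates are rounded, and a lone final rounding: four significant figures.
Distance covered L = v·t = 3.322 m/s × 166.0 s = 551.5 m.
Working in SI base units: W = 235.3 N, H = 1.329e+09 Pa, K = 4.000e-05.
Wear volume V = K·W·L/H = 4.000e-05 · 235.3 · 551.5 / 1.329e+09 = 3.905e-09 m³.
Depth of wear h = V/A = 3.905e-09 / 5.531e-05 = 7.061e-05 m.

value=7.061e-05 m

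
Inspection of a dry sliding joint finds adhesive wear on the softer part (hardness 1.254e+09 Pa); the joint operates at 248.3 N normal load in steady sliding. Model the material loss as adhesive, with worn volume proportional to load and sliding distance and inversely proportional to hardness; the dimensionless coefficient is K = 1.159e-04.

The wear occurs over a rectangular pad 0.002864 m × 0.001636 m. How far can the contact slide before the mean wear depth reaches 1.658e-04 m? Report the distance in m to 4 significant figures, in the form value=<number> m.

All working math holds exact precision; intermediates appear rounded — one final rounding, at four significant figures.
Convert: Contact area A = 0.002864 m × 0.001636 m = 4.686e-06 m².
Working in SI base units: W = 248.3 N, H = 1.254e+09 Pa, K = 1.159e-04.
At the depth limit, V_lim = h_lim·A = 1.658e-04 · 4.686e-06 = 7.769e-10 m³.
Life L = V_lim·H/(K·W) = 7.769e-10 · 1.254e+09 / (1.159e-04 · 248.3) = 33.85 m.

value=33.85 m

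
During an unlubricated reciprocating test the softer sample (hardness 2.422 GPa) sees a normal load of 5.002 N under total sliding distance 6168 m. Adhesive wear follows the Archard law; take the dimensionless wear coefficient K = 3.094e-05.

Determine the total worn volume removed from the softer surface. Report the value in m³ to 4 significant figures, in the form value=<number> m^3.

value=3.941e-10 m^3

The algebra runs at exact precision. Quoted intermediates are rounded, and a lone final rounding: four significant digits.
Hardness H = 2.422 GPa = 2.422e+09 Pa.
In SI base units, W = 5.002 N, H = 2.422e+09 Pa, K = 3.094e-05.
Archard volume V = K·W·L/H = 3.094e-05 · 5.002 · 6168 / 2.422e+09 = 3.941e-10 m³.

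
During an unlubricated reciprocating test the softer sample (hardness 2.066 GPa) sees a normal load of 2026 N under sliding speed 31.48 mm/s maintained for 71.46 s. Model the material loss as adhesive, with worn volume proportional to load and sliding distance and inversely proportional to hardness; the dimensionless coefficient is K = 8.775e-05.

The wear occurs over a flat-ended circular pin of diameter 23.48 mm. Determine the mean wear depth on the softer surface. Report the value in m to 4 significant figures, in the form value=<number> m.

value=4.471e-07 m

Intermediates appear rounded, and all working math maintains exact precision — a single final rounding to 4 significant figures.
Convert: Sliding speed v = 31.48 mm/s = 0.03148 m/s. Sliding distance L = v·t = 0.03148 m/s × 71.46 s = 2.250 m.
Convert: Hardness H = 2.066 GPa = 2.066e+09 Pa.
Convert: Pin diameter d = 23.48 mm = 0.02348 m. Contact area A = π·d²/4 = π·(0.02348 m)²/4 = 4.330e-04 m².
In SI base units, W = 2026 N, H = 2.066e+09 Pa, K = 8.775e-05.
By Archard's law, V = K·W·L/H = 8.775e-05 · 2026 · 2.250 / 2.066e+09 = 1.936e-10 m³.
Average depth h = V/A = 1.936e-10 / 4.330e-04 = 4.471e-07 m.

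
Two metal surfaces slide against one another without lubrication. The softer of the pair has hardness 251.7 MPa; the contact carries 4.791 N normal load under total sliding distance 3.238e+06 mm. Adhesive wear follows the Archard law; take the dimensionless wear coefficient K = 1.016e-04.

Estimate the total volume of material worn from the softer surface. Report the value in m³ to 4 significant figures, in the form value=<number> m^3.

Shown intermediates are rounded. All arithmetic runs at full precision. Rounded just once: 4 significant figures.
Convert: Distance covered L = 3.238e+06 mm = 3238 m.
Convert: Hardness H = 251.7 MPa = 2.517e+08 Pa.
Restated in SI base units: W = 4.791 N, H = 2.517e+08 Pa, K = 1.016e-04.
Worn volume V = K·W·L/H = 1.016e-04 · 4.791 · 3238 / 2.517e+08 = 6.262e-09 m³.

value=6.262e-09 m^3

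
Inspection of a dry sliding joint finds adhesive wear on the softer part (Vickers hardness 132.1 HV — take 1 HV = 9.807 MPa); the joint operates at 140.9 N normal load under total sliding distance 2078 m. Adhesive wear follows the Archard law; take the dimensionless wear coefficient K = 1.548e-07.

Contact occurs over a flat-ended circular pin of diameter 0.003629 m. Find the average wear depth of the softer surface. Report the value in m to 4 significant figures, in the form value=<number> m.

The algebra keeps full precision, and intermediate values appear rounded — one final rounding to four significant digits.
Convert: Hardness H = 132.1 HV × 9.807 MPa/HV = 1296 MPa = 1.296e+09 Pa.
Convert: Contact area A = π·d²/4 = π·(0.003629 m)²/4 = 1.034e-05 m².
Working in SI base units: W = 140.9 N, H = 1.296e+09 Pa, K = 1.548e-07.
Archard volume V = K·W·L/H = 1.548e-07 · 140.9 · 2078 / 1.296e+09 = 3.499e-11 m³.
Average depth h = V/A = 3.499e-11 / 1.034e-05 = 3.382e-06 m.

value=3.382e-06 m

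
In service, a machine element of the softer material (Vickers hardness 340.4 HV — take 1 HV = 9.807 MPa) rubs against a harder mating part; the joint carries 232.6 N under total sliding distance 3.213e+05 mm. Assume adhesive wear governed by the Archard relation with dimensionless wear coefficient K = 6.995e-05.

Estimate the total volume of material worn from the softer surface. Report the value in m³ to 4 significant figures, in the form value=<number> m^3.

value=1.566e-09 m^3

The intermediates are printed rounded, and every step keeps full float precision. Rounded just once to four significant figures.
Distance covered L = 3.213e+05 mm = 321.3 m.
Hardness H = 340.4 HV × 9.807 MPa/HV = 3338 MPa = 3.338e+09 Pa.
In SI base units, W = 232.6 N, H = 3.338e+09 Pa, K = 6.995e-05.
Wear volume V = K·W·L/H = 6.995e-05 · 232.6 · 321.3 / 3.338e+09 = 1.566e-09 m³.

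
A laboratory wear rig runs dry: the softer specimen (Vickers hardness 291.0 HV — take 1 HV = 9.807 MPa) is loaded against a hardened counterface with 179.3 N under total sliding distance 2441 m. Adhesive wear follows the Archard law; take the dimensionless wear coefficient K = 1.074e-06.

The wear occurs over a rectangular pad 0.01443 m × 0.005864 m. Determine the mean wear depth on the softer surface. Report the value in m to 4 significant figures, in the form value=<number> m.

value=1.947e-06 m

All working math maintains full float precision, and displayed values are rounded — rounded just once: 4 significant figures.
Hardness H = 291.0 HV × 9.807 MPa/HV = 2854 MPa = 2.854e+09 Pa.
Contact area A = 0.01443 m × 0.005864 m = 8.462e-05 m².
In SI base units, W = 179.3 N, H = 2.854e+09 Pa, K = 1.074e-06.
Archard volume V = K·W·L/H = 1.074e-06 · 179.3 · 2441 / 2.854e+09 = 1.647e-10 m³.
Average depth h = V/A = 1.647e-10 / 8.462e-05 = 1.947e-06 m.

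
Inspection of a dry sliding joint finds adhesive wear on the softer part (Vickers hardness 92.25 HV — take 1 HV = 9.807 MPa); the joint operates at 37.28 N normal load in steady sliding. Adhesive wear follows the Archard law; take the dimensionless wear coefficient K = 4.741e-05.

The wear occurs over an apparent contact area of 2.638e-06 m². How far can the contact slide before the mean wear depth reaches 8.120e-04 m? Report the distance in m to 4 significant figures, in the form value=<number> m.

All working math carries full precision, and intermediate values appear rounded — rounded once at the end: four significant figures.
Convert: Hardness H = 92.25 HV × 9.807 MPa/HV = 904.7 MPa = 9.047e+08 Pa.
Expressed in SI base units: W = 37.28 N, H = 9.047e+08 Pa, K = 4.741e-05.
Wearable volume V_lim = h_lim·A = 8.120e-04 · 2.638e-06 = 2.142e-09 m³.
Life L = V_lim·H/(K·W) = 2.142e-09 · 9.047e+08 / (4.741e-05 · 37.28) = 1096 m.

value=1096 m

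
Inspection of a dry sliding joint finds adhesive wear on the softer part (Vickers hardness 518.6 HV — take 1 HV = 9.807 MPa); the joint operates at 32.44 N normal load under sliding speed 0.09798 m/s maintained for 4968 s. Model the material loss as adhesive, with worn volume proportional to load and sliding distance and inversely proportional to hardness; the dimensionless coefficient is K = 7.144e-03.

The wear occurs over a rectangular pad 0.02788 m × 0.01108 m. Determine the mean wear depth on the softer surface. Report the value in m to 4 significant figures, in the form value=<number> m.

All arithmetic holds exact precision; intermediates appear rounded — rounded once at the end: four significant figures.
The distance L = v·t = 0.09798 m/s × 4968 s = 486.8 m.
Hardness H = 518.6 HV × 9.807 MPa/HV = 5086 MPa = 5.086e+09 Pa.
Contact area A = 0.02788 m × 0.01108 m = 3.089e-04 m².
Restated in SI base units: W = 32.44 N, H = 5.086e+09 Pa, K = 7.144e-03.
Apply Archard: V = K·W·L/H = 7.144e-03 · 32.44 · 486.8 / 5.086e+09 = 2.218e-08 m³.
Wear depth h = V/A = 2.218e-08 / 3.089e-04 = 7.180e-05 m.

value=7.180e-05 m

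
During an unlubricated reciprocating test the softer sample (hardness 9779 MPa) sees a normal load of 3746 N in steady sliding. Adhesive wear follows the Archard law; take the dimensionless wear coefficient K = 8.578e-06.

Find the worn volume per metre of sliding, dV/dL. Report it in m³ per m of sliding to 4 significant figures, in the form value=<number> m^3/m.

Each operation holds full precision; intermediate values appear rounded; one last rounding to 4 significant digits.
Hardness H = 9779 MPa = 9.779e+09 Pa.
SI base units throughout: W = 3746 N, H = 9.779e+09 Pa, K = 8.578e-06.
Rate of wear dV/dL = K·W/H (independent of L): 8.578e-06 · 3746 / 9.779e+09 = 3.286e-12 m³/m.

value=3.286e-12 m^3/m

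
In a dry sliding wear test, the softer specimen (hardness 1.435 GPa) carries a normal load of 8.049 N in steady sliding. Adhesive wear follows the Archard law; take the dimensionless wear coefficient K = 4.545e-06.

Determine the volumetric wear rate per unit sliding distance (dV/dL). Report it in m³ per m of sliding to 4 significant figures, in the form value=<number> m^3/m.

Intermediates are shown rounded — the computation maintains full precision; a lone final rounding, at 4 significant digits.
Hardness H = 1.435 GPa = 1.435e+09 Pa.
Restated in SI base units: W = 8.049 N, H = 1.435e+09 Pa, K = 4.545e-06.
Volumetric rate dV/dL = K·W/H (independent of L): 4.545e-06 · 8.049 / 1.435e+09 = 2.549e-14 m³/m.

value=2.549e-14 m^3/m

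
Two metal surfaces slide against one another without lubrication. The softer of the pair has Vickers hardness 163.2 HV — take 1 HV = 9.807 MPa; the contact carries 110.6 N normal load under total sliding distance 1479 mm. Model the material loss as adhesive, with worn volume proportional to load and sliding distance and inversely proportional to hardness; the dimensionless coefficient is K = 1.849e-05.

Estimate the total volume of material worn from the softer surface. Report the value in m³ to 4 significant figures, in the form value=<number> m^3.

value=1.890e-12 m^3

Each operation maintains full float precision — intermediates appear rounded. Rounded once at the end, at 4 significant digits.
Sliding distance L = 1479 mm = 1.479 m.
Hardness H = 163.2 HV × 9.807 MPa/HV = 1601 MPa = 1.601e+09 Pa.
Collected in SI base units: W = 110.6 N, H = 1.601e+09 Pa, K = 1.849e-05.
Volume removed: V = K·W·L/H = 1.849e-05 · 110.6 · 1.479 / 1.601e+09 = 1.890e-12 m³.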